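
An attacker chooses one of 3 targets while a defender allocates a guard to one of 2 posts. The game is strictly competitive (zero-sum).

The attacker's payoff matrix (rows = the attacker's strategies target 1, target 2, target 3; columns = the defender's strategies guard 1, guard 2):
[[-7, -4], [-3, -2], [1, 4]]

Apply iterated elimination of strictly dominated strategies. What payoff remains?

1

Column guard 2 is strictly dominated by guard 1 for the defender (-7<-4, -3<-2, 1<4); eliminate guard 2.
Row target 2 is strictly dominated by row target 3 (1>-3); eliminate target 2.
Row target 1 is strictly dominated by row target 3 (1>-7); eliminate target 1.
Only (target 3, guard 1) remains, with payoff 1.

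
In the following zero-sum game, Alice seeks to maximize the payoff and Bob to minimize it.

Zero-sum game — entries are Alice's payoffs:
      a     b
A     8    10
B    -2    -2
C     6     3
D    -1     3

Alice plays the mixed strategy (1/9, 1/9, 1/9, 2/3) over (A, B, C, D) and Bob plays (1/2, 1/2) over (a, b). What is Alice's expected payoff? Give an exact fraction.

Against (1/2, 1/2), each row's expected payoff is A: 9; B: -2; C: 9/2; D: 1.
Taking the (1/9, 1/9, 1/9, 2/3)-weighted average: (1/9)·(9) + (1/9)·(-2) + (1/9)·(9/2) + (2/3)·(1) = 35/18.

35/18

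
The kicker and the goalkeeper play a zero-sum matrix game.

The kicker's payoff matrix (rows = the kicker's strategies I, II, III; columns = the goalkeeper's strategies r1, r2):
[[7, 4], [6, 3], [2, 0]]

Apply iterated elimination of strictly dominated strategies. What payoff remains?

Column r1 is strictly dominated by r2 for the goalkeeper (4<7, 3<6, 0<2); eliminate r1.
Row III is strictly dominated by row I (4>0); eliminate III.
Row II is strictly dominated by row I (4>3); eliminate II.
Only (I, r2) remains, with payoff 4.

4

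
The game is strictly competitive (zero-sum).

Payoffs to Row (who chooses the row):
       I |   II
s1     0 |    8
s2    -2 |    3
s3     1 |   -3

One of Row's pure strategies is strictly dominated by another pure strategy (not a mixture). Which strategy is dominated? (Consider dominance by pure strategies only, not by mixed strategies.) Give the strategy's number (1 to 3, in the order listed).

Compare s2 with s1: 0 > -2, 8 > 3.
So s1 strictly dominates s2 for Row; s2 is strictly dominated.

2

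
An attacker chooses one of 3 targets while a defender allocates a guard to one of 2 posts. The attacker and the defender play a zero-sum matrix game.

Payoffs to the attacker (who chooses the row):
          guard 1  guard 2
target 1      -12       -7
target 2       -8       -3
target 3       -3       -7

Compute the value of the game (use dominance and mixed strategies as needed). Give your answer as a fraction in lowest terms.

Row target 1 is strictly dominated by row target 2, so the attacker never plays it.
The remaining 2×2 game on (target 2, target 3) × (guard 1, guard 2) has no saddle point. Let the attacker play target 2 with probability p; indifference gives −8p − 3(1−p) = −3p − 7(1−p), so p = 4/9.
Similarly the defender's optimal q on guard 1 is 4/9, and the value is -8·(4/9) + (-3)·(5/9) = -47/9.

-47/9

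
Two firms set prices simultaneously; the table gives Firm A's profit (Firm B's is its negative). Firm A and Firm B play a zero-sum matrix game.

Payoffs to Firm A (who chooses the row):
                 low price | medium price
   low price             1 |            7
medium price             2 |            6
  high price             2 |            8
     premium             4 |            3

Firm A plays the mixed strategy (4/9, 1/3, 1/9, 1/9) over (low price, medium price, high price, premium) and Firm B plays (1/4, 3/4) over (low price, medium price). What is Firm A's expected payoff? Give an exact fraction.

187/36

Against (1/4, 3/4), each row's expected payoff is low price: 11/2; medium price: 5; high price: 13/2; premium: 13/4.
Taking the (4/9, 1/3, 1/9, 1/9)-weighted average: (4/9)·(11/2) + (1/3)·(5) + (1/9)·(13/2) + (1/9)·(13/4) = 187/36.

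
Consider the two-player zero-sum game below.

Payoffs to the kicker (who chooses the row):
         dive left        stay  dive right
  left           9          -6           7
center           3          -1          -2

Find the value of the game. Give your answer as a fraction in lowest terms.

-19/14

Column dive left is strictly dominated by dive right for the goalkeeper (it gives the kicker more in every row).
The remaining 2×2 game on (left, center) × (stay, dive right) has no saddle point. Let the kicker play left with probability p; indifference gives −6p − (1−p) = 7p − 2(1−p), so p = 1/14.
Similarly the goalkeeper's optimal q on stay is 9/14, and the value is -6·(9/14) + (7)·(5/14) = -19/14.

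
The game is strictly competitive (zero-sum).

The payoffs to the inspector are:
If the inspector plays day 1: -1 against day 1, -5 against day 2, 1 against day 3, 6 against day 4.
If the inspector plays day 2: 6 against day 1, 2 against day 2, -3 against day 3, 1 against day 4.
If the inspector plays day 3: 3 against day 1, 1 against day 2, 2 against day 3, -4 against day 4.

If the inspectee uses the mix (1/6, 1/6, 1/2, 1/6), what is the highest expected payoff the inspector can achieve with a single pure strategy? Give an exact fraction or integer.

1

day 1: (-1)·(1/6) + (-5)·(1/6) + (1)·(1/2) + (6)·(1/6) = 1/2.
day 2: (6)·(1/6) + (2)·(1/6) + (-3)·(1/2) + (1)·(1/6) = 0.
day 3: (3)·(1/6) + (1)·(1/6) + (2)·(1/2) + (-4)·(1/6) = 1.
The best pure response is day 3 with expected payoff 1.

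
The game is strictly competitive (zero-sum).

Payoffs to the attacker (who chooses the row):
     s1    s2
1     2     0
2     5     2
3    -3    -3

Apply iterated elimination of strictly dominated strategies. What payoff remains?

2

Row 1 is strictly dominated by row 2 (5>2, 2>0); eliminate 1.
Row 3 is strictly dominated by row 2 (5>-3, 2>-3); eliminate 3.
Column s1 is strictly dominated by s2 for the defender (2<5); eliminate s1.
Only (2, s2) remains, with payoff 2.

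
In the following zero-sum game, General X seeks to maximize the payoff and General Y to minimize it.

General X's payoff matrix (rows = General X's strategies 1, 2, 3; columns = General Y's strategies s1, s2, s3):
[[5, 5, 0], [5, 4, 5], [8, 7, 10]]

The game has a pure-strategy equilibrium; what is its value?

7

Row minima: 0, 4, 7 → General X's maximin is 7.
Column maxima: 8, 7, 10 → General Y's minimax is 7.
They coincide at (3, s2), so the value is 7.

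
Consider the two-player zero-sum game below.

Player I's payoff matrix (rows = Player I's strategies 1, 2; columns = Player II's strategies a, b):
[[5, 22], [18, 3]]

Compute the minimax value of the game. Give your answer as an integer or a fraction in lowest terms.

Row minima are 5 and 3, so Player I's maximin is 5; column maxima are 18 and 22, so Player II's minimax is 18. These differ, so the equilibrium is in mixed strategies.
Let Player I play 1 with probability p. Player II is indifferent when 5p + 18(1−p) = 22p + 3(1−p), giving p = 15/32.
Let Player II play a with probability q. Player I is indifferent when 5q + 22(1−q) = 18q + 3(1−q), giving q = 19/32.
The value is 5·(19/32) + (22)·(13/32) = 381/32.

381/32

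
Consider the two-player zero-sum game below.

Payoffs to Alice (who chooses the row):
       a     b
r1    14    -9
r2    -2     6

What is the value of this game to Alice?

Row minima are -9 and -2, so Alice's maximin is -2; column maxima are 14 and 6, so Bob's minimax is 6. These differ, so the equilibrium is in mixed strategies.
Let Alice play r1 with probability p. Bob is indifferent when 14p − 2(1−p) = −9p + 6(1−p), giving p = 8/31.
Let Bob play a with probability q. Alice is indifferent when 14q − 9(1−q) = −2q + 6(1−q), giving q = 15/31.
The value is 14·(15/31) + (-9)·(16/31) = 66/31.

66/31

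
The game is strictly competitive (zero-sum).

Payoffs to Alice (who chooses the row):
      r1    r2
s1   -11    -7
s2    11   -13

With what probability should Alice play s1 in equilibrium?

Row minima are -11 and -13, so Alice's maximin is -11; column maxima are 11 and -7, so Bob's minimax is -7. These differ, so the equilibrium is in mixed strategies.
Let Alice play s1 with probability p. Bob is indifferent when −11p + 11(1−p) = −7p − 13(1−p), giving p = 6/7.

6/7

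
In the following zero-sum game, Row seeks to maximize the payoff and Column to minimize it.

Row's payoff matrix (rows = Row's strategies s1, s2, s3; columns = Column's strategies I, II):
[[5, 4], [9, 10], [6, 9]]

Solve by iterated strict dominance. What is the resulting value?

9

Row s3 is strictly dominated by row s2 (9>6, 10>9); eliminate s3.
Row s1 is strictly dominated by row s2 (9>5, 10>4); eliminate s1.
Column II is strictly dominated by I for Column (9<10); eliminate II.
Only (s2, I) remains, with payoff 9.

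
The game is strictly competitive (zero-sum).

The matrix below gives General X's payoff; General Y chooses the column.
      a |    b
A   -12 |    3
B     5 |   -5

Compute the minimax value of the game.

-9/5

Row minima are -12 and -5, so General X's maximin is -5; column maxima are 5 and 3, so General Y's minimax is 3. These differ, so the equilibrium is in mixed strategies.
Let General X play A with probability p. General Y is indifferent when −12p + 5(1−p) = 3p − 5(1−p), giving p = 2/5.
Let General Y play a with probability q. General X is indifferent when −12q + 3(1−q) = 5q − 5(1−q), giving q = 8/25.
The value is -12·(8/25) + (3)·(17/25) = -9/5.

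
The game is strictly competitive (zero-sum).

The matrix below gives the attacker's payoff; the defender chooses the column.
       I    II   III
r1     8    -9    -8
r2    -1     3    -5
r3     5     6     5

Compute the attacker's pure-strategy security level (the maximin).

The worst-case payoff for each row is r1: -9, r2: -5, r3: 5.
The best of these is 5.

5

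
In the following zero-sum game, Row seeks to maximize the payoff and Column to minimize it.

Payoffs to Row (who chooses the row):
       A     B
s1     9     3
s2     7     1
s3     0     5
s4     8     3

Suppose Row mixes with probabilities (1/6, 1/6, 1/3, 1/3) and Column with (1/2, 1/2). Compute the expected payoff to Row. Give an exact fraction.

13/3

Against (1/2, 1/2), each row's expected payoff is s1: 6; s2: 4; s3: 5/2; s4: 11/2.
Taking the (1/6, 1/6, 1/3, 1/3)-weighted average: (1/6)·(6) + (1/6)·(4) + (1/3)·(5/2) + (1/3)·(11/2) = 13/3.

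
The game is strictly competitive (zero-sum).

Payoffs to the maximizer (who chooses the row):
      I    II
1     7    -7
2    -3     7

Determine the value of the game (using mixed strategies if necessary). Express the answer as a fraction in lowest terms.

7/6

Row minima are -7 and -3, so the maximizer's maximin is -3; column maxima are 7 and 7, so the minimizer's minimax is 7. These differ, so the equilibrium is in mixed strategies.
Let the maximizer play 1 with probability p. The minimizer is indifferent when 7p − 3(1−p) = −7p + 7(1−p), giving p = 5/12.
Let the minimizer play I with probability q. The maximizer is indifferent when 7q − 7(1−q) = −3q + 7(1−q), giving q = 7/12.
The value is 7·(7/12) + (-7)·(5/12) = 7/6.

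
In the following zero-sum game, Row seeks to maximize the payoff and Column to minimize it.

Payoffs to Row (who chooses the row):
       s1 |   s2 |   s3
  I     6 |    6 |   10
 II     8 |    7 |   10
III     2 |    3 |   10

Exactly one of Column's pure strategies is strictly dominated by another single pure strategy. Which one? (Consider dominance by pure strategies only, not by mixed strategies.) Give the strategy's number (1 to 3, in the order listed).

3

Column prefers columns that give Row less. Compare s3 with s1: 6 < 10, 8 < 10, 2 < 10.
So s1 strictly dominates s3 for Column; s3 is strictly dominated.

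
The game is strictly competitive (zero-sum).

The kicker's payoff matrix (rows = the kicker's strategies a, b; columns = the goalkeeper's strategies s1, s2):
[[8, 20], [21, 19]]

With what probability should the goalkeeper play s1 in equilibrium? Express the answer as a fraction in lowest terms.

Row minima are 8 and 19, so the kicker's maximin is 19; column maxima are 21 and 20, so the goalkeeper's minimax is 20. These differ, so the equilibrium is in mixed strategies.
Let the goalkeeper play s1 with probability q. The kicker is indifferent when 8q + 20(1−q) = 21q + 19(1−q), giving q = 1/14.

1/14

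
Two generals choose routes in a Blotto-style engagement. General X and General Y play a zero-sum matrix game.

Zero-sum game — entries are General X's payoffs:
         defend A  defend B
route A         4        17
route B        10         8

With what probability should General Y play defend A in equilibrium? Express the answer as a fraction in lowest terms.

Row minima are 4 and 8, so General X's maximin is 8; column maxima are 10 and 17, so General Y's minimax is 10. These differ, so the equilibrium is in mixed strategies.
Let General Y play defend A with probability q. General X is indifferent when 4q + 17(1−q) = 10q + 8(1−q), giving q = 3/5.

3/5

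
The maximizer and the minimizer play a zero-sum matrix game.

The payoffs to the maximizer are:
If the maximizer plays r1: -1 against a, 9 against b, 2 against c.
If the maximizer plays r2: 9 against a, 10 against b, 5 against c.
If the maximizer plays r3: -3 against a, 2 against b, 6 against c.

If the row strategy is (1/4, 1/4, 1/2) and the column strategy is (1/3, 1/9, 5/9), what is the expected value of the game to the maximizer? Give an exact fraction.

31/9

Against (1/3, 1/9, 5/9), each row's expected payoff is r1: 16/9; r2: 62/9; r3: 23/9.
Taking the (1/4, 1/4, 1/2)-weighted average: (1/4)·(16/9) + (1/4)·(62/9) + (1/2)·(23/9) = 31/9.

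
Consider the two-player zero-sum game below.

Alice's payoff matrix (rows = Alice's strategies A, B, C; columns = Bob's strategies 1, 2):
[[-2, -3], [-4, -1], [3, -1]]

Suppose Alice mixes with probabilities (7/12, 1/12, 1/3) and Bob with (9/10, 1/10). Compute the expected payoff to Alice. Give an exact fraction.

-2/3

Against (9/10, 1/10), each row's expected payoff is A: -21/10; B: -37/10; C: 13/5.
Taking the (7/12, 1/12, 1/3)-weighted average: (7/12)·(-21/10) + (1/12)·(-37/10) + (1/3)·(13/5) = -2/3.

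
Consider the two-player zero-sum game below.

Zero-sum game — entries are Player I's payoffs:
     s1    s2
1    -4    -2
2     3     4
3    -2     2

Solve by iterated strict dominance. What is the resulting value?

3

Row 3 is strictly dominated by row 2 (3>-2, 4>2); eliminate 3.
Row 1 is strictly dominated by row 2 (3>-4, 4>-2); eliminate 1.
Column s2 is strictly dominated by s1 for Player II (3<4); eliminate s2.
Only (2, s1) remains, with payoff 3.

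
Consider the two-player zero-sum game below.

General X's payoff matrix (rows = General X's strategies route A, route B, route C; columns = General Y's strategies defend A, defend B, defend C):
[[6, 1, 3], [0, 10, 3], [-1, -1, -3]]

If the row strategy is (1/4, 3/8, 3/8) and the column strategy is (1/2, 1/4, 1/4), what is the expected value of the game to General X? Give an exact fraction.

Against (1/2, 1/4, 1/4), each row's expected payoff is route A: 4; route B: 13/4; route C: -3/2.
Taking the (1/4, 3/8, 3/8)-weighted average: (1/4)·(4) + (3/8)·(13/4) + (3/8)·(-3/2) = 53/32.

53/32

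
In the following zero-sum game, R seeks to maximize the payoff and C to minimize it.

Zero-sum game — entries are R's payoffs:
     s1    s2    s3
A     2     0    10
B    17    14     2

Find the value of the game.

Column s1 is strictly dominated by s2 for C (it gives R more in every row).
The remaining 2×2 game on (A, B) × (s2, s3) has no saddle point. Let R play A with probability p; indifference gives 14(1−p) = 10p + 2(1−p), so p = 6/11.
Similarly C's optimal q on s2 is 4/11, and the value is 0·(4/11) + (10)·(7/11) = 70/11.

70/11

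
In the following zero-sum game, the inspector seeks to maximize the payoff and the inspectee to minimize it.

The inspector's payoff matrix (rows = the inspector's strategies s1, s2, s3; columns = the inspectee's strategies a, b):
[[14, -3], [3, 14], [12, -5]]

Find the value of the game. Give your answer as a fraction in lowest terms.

Row s3 is strictly dominated by row s1, so the inspector never plays it.
The remaining 2×2 game on (s1, s2) × (a, b) has no saddle point. Let the inspector play s1 with probability p; indifference gives 14p + 3(1−p) = −3p + 14(1−p), so p = 11/28.
Similarly the inspectee's optimal q on a is 17/28, and the value is 14·(17/28) + (-3)·(11/28) = 205/28.

205/28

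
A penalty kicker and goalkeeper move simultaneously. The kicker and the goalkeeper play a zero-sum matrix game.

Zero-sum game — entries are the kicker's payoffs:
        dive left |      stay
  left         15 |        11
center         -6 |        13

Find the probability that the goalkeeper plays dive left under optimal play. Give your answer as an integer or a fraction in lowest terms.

2/23

Row minima are 11 and -6, so the kicker's maximin is 11; column maxima are 15 and 13, so the goalkeeper's minimax is 13. These differ, so the equilibrium is in mixed strategies.
Let the goalkeeper play dive left with probability q. The kicker is indifferent when 15q + 11(1−q) = −6q + 13(1−q), giving q = 2/23.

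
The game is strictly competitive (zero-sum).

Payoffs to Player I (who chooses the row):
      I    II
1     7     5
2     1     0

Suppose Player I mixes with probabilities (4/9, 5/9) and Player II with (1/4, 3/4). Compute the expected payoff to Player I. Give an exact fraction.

31/12

Against (1/4, 3/4), each row's expected payoff is 1: 11/2; 2: 1/4.
Taking the (4/9, 5/9)-weighted average: (4/9)·(11/2) + (5/9)·(1/4) = 31/12.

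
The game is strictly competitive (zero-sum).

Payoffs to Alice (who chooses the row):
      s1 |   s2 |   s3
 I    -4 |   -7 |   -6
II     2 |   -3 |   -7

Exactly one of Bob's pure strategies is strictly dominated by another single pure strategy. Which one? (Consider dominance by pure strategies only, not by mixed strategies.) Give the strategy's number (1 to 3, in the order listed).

1

Bob prefers columns that give Alice less. Compare s1 with s2: -7 < -4, -3 < 2.
So s2 strictly dominates s1 for Bob; s1 is strictly dominated.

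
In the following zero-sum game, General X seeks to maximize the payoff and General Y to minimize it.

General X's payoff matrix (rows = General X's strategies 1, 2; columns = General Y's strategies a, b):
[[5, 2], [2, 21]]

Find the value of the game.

Row minima are 2 and 2, so General X's maximin is 2; column maxima are 5 and 21, so General Y's minimax is 5. These differ, so the equilibrium is in mixed strategies.
Let General X play 1 with probability p. General Y is indifferent when 5p + 2(1−p) = 2p + 21(1−p), giving p = 19/22.
Let General Y play a with probability q. General X is indifferent when 5q + 2(1−q) = 2q + 21(1−q), giving q = 19/22.
The value is 5·(19/22) + (2)·(3/22) = 101/22.

101/22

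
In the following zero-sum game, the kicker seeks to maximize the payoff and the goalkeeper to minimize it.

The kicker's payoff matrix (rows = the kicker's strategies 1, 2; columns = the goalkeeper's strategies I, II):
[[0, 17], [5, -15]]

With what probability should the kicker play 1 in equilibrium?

20/37

Row minima are 0 and -15, so the kicker's maximin is 0; column maxima are 5 and 17, so the goalkeeper's minimax is 5. These differ, so the equilibrium is in mixed strategies.
Let the kicker play 1 with probability p. The goalkeeper is indifferent when 5(1−p) = 17p − 15(1−p), giving p = 20/37.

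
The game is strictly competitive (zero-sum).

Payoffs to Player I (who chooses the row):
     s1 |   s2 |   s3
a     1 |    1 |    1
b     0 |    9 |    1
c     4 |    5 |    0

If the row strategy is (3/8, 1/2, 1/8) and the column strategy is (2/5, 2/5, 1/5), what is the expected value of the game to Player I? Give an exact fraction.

109/40

Against (2/5, 2/5, 1/5), each row's expected payoff is a: 1; b: 19/5; c: 18/5.
Taking the (3/8, 1/2, 1/8)-weighted average: (3/8)·(1) + (1/2)·(19/5) + (1/8)·(18/5) = 109/40.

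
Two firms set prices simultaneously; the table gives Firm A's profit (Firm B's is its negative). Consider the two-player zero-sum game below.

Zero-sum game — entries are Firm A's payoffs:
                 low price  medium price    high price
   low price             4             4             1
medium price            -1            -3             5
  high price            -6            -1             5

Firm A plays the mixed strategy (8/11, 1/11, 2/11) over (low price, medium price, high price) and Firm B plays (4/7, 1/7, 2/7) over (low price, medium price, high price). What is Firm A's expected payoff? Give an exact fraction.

Against (4/7, 1/7, 2/7), each row's expected payoff is low price: 22/7; medium price: 3/7; high price: -15/7.
Taking the (8/11, 1/11, 2/11)-weighted average: (8/11)·(22/7) + (1/11)·(3/7) + (2/11)·(-15/7) = 149/77.

149/77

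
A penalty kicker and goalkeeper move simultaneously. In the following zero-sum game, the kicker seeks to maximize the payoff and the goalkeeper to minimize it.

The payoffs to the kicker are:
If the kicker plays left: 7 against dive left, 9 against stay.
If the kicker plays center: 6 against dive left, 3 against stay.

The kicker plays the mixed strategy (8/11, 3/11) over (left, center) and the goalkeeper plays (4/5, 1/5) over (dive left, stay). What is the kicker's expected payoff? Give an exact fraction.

377/55

Against (4/5, 1/5), each row's expected payoff is left: 37/5; center: 27/5.
Taking the (8/11, 3/11)-weighted average: (8/11)·(37/5) + (3/11)·(27/5) = 377/55.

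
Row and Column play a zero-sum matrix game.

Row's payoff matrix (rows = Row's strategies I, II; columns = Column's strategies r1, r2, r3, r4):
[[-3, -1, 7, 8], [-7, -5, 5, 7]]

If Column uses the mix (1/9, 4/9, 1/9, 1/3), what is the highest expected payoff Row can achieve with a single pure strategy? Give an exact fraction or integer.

8/3

I: (-3)·(1/9) + (-1)·(4/9) + (7)·(1/9) + (8)·(1/3) = 8/3.
II: (-7)·(1/9) + (-5)·(4/9) + (5)·(1/9) + (7)·(1/3) = -1/9.
The best pure response is I with expected payoff 8/3.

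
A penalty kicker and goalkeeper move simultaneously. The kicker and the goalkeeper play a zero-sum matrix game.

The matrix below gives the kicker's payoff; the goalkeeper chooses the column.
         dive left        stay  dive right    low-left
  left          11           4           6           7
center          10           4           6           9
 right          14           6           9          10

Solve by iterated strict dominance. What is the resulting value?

6

Row center is strictly dominated by row right (14>10, 6>4, 9>6, 10>9); eliminate center.
Row left is strictly dominated by row right (14>11, 6>4, 9>6, 10>7); eliminate left.
Column dive right is strictly dominated by stay for the goalkeeper (6<9); eliminate dive right.
Column dive left is strictly dominated by stay for the goalkeeper (6<14); eliminate dive left.
Column low-left is strictly dominated by stay for the goalkeeper (6<10); eliminate low-left.
Only (right, stay) remains, with payoff 6.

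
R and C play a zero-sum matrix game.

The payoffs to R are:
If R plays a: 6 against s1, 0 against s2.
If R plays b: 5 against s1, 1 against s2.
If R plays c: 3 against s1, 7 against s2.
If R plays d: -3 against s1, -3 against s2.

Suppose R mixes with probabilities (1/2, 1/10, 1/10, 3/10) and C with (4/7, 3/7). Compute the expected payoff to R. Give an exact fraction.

Against (4/7, 3/7), each row's expected payoff is a: 24/7; b: 23/7; c: 33/7; d: -3.
Taking the (1/2, 1/10, 1/10, 3/10)-weighted average: (1/2)·(24/7) + (1/10)·(23/7) + (1/10)·(33/7) + (3/10)·(-3) = 113/70.

113/70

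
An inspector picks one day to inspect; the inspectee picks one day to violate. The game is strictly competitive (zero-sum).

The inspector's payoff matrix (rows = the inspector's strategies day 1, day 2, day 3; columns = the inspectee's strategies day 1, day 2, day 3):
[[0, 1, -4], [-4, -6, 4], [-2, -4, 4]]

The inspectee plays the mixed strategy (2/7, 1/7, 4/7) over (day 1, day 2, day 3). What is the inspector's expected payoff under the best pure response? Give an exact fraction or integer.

8/7

day 1: (0)·(2/7) + (1)·(1/7) + (-4)·(4/7) = -15/7.
day 2: (-4)·(2/7) + (-6)·(1/7) + (4)·(4/7) = 2/7.
day 3: (-2)·(2/7) + (-4)·(1/7) + (4)·(4/7) = 8/7.
The best pure response is day 3 with expected payoff 8/7.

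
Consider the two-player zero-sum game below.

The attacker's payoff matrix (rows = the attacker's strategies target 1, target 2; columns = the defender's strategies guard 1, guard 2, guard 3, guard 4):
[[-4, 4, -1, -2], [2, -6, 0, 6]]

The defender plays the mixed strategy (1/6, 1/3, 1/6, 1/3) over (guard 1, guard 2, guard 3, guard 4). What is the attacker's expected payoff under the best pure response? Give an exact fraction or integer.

target 1: (-4)·(1/6) + (4)·(1/3) + (-1)·(1/6) + (-2)·(1/3) = -1/6.
target 2: (2)·(1/6) + (-6)·(1/3) + (0)·(1/6) + (6)·(1/3) = 1/3.
The best pure response is target 2 with expected payoff 1/3.

1/3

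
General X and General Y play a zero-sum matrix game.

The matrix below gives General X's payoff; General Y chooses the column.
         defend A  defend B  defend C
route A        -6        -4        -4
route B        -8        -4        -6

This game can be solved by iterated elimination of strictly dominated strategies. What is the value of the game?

-6

Column defend C is strictly dominated by defend A for General Y (-6<-4, -8<-6); eliminate defend C.
Column defend B is strictly dominated by defend A for General Y (-6<-4, -8<-4); eliminate defend B.
Row route B is strictly dominated by row route A (-6>-8); eliminate route B.
Only (route A, defend A) remains, with payoff -6.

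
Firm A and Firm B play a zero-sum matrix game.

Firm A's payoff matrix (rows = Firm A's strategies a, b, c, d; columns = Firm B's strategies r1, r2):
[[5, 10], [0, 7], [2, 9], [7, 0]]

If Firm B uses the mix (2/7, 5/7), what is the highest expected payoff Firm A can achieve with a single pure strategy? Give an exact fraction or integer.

a: (5)·(2/7) + (10)·(5/7) = 60/7.
b: (0)·(2/7) + (7)·(5/7) = 5.
c: (2)·(2/7) + (9)·(5/7) = 7.
d: (7)·(2/7) + (0)·(5/7) = 2.
The best pure response is a with expected payoff 60/7.

60/7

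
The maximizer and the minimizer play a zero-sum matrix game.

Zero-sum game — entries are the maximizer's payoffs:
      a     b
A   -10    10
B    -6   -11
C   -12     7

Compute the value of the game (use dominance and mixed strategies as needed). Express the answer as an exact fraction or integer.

Row C is strictly dominated by row A, so the maximizer never plays it.
The remaining 2×2 game on (A, B) × (a, b) has no saddle point. Let the maximizer play A with probability p; indifference gives −10p − 6(1−p) = 10p − 11(1−p), so p = 1/5.
Similarly the minimizer's optimal q on a is 21/25, and the value is -10·(21/25) + (10)·(4/25) = -34/5.

-34/5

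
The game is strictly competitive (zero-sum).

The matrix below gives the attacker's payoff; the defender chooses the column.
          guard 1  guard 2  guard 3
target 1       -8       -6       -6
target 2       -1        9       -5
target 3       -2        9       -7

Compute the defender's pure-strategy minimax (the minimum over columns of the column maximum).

-5

The worst case (largest entry) in each column is guard 1: -1, guard 2: 9, guard 3: -5.
The best (smallest) of these is -5.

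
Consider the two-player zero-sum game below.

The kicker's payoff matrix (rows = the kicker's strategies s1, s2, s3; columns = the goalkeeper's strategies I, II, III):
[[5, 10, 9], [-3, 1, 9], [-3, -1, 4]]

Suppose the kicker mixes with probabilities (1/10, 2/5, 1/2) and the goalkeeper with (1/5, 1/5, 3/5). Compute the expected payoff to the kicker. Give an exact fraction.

Against (1/5, 1/5, 3/5), each row's expected payoff is s1: 42/5; s2: 5; s3: 8/5.
Taking the (1/10, 2/5, 1/2)-weighted average: (1/10)·(42/5) + (2/5)·(5) + (1/2)·(8/5) = 91/25.

91/25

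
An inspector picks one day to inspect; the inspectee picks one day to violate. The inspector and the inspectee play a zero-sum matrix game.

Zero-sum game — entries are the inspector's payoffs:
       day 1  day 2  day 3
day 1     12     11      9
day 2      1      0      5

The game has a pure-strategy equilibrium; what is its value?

9

Row minima: 9, 0 → the inspector's maximin is 9.
Column maxima: 12, 11, 9 → the inspectee's minimax is 9.
They coincide at (day 1, day 3), so the value is 9.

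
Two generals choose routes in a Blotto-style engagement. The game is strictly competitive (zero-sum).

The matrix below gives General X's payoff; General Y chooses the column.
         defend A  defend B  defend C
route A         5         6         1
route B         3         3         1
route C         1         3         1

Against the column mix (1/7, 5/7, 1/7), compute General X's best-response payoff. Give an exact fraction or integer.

route A: (5)·(1/7) + (6)·(5/7) + (1)·(1/7) = 36/7.
route B: (3)·(1/7) + (3)·(5/7) + (1)·(1/7) = 19/7.
route C: (1)·(1/7) + (3)·(5/7) + (1)·(1/7) = 17/7.
The best pure response is route A with expected payoff 36/7.

36/7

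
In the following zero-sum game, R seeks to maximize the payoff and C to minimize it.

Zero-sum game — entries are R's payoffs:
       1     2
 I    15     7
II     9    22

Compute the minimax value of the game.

Row minima are 7 and 9, so R's maximin is 9; column maxima are 15 and 22, so C's minimax is 15. These differ, so the equilibrium is in mixed strategies.
Let R play I with probability p. C is indifferent when 15p + 9(1−p) = 7p + 22(1−p), giving p = 13/21.
Let C play 1 with probability q. R is indifferent when 15q + 7(1−q) = 9q + 22(1−q), giving q = 5/7.
The value is 15·(5/7) + (7)·(2/7) = 89/7.

89/7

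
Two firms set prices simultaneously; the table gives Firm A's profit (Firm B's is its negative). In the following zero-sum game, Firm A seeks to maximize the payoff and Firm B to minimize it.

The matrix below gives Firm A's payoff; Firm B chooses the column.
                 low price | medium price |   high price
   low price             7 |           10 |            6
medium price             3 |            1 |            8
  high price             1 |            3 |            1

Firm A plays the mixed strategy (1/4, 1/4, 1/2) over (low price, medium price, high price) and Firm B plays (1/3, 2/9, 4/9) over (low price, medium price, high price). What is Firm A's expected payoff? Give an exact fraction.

67/18

Against (1/3, 2/9, 4/9), each row's expected payoff is low price: 65/9; medium price: 43/9; high price: 13/9.
Taking the (1/4, 1/4, 1/2)-weighted average: (1/4)·(65/9) + (1/4)·(43/9) + (1/2)·(13/9) = 67/18.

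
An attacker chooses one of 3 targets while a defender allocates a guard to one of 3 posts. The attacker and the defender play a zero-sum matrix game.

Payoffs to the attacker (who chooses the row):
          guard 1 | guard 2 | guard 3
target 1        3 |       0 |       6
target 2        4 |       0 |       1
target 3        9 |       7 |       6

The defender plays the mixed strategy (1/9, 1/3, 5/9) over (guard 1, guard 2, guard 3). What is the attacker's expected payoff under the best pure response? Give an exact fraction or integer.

target 1: (3)·(1/9) + (0)·(1/3) + (6)·(5/9) = 11/3.
target 2: (4)·(1/9) + (0)·(1/3) + (1)·(5/9) = 1.
target 3: (9)·(1/9) + (7)·(1/3) + (6)·(5/9) = 20/3.
The best pure response is target 3 with expected payoff 20/3.

20/3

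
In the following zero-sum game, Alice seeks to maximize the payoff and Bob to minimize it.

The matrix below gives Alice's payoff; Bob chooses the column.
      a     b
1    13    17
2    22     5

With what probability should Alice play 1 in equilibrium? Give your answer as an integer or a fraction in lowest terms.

17/21

Row minima are 13 and 5, so Alice's maximin is 13; column maxima are 22 and 17, so Bob's minimax is 17. These differ, so the equilibrium is in mixed strategies.
Let Alice play 1 with probability p. Bob is indifferent when 13p + 22(1−p) = 17p + 5(1−p), giving p = 17/21.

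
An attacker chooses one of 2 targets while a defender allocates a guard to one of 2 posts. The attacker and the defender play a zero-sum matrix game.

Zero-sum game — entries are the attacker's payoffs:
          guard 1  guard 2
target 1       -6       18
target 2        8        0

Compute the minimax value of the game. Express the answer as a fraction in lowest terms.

Row minima are -6 and 0, so the attacker's maximin is 0; column maxima are 8 and 18, so the defender's minimax is 8. These differ, so the equilibrium is in mixed strategies.
Let the attacker play target 1 with probability p. The defender is indifferent when −6p + 8(1−p) = 18p, giving p = 1/4.
Let the defender play guard 1 with probability q. The attacker is indifferent when −6q + 18(1−q) = 8q, giving q = 9/16.
The value is -6·(9/16) + (18)·(7/16) = 9/2.

9/2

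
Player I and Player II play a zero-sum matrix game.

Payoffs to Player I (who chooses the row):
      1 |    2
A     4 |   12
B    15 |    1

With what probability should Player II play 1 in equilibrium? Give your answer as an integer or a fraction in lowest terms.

1/2

Row minima are 4 and 1, so Player I's maximin is 4; column maxima are 15 and 12, so Player II's minimax is 12. These differ, so the equilibrium is in mixed strategies.
Let Player II play 1 with probability q. Player I is indifferent when 4q + 12(1−q) = 15q + (1−q), giving q = 1/2.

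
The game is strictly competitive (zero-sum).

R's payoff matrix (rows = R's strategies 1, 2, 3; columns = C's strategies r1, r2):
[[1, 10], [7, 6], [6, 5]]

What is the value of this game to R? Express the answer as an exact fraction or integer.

32/5

Row 3 is strictly dominated by row 2, so R never plays it.
The remaining 2×2 game on (1, 2) × (r1, r2) has no saddle point. Let R play 1 with probability p; indifference gives p + 7(1−p) = 10p + 6(1−p), so p = 1/10.
Similarly C's optimal q on r1 is 2/5, and the value is 1·(2/5) + (10)·(3/5) = 32/5.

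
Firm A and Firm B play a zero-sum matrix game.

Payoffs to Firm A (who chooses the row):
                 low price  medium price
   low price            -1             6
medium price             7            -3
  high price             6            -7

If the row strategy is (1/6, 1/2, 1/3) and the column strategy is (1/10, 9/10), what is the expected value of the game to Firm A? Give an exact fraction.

Against (1/10, 9/10), each row's expected payoff is low price: 53/10; medium price: -2; high price: -57/10.
Taking the (1/6, 1/2, 1/3)-weighted average: (1/6)·(53/10) + (1/2)·(-2) + (1/3)·(-57/10) = -121/60.

-121/60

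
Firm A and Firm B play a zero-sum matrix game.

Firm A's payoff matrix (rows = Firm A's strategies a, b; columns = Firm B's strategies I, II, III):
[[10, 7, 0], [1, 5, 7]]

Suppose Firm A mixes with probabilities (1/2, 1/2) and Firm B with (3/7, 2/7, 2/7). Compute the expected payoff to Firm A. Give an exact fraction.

Against (3/7, 2/7, 2/7), each row's expected payoff is a: 44/7; b: 27/7.
Taking the (1/2, 1/2)-weighted average: (1/2)·(44/7) + (1/2)·(27/7) = 71/14.

71/14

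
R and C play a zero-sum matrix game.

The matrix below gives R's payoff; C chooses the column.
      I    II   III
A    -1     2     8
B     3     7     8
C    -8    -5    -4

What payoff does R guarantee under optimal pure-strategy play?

3

Row minima: -1, 3, -8 → R's maximin is 3.
Column maxima: 3, 7, 8 → C's minimax is 3.
They coincide at (B, I), so the value is 3.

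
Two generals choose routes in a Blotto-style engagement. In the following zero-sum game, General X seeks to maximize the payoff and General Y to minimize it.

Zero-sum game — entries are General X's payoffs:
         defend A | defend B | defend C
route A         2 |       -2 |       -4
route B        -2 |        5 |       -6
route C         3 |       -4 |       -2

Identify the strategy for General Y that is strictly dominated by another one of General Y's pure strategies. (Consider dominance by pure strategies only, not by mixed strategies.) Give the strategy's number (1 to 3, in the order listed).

1

General Y prefers columns that give General X less. Compare defend A with defend C: -4 < 2, -6 < -2, -2 < 3.
So defend C strictly dominates defend A for General Y; defend A is strictly dominated.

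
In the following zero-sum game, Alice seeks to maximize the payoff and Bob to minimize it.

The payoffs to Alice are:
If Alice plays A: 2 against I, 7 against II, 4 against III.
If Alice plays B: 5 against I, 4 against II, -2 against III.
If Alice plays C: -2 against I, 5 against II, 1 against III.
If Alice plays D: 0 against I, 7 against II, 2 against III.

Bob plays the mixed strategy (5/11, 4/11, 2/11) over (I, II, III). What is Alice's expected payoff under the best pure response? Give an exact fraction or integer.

46/11

A: (2)·(5/11) + (7)·(4/11) + (4)·(2/11) = 46/11.
B: (5)·(5/11) + (4)·(4/11) + (-2)·(2/11) = 37/11.
C: (-2)·(5/11) + (5)·(4/11) + (1)·(2/11) = 12/11.
D: (0)·(5/11) + (7)·(4/11) + (2)·(2/11) = 32/11.
The best pure response is A with expected payoff 46/11.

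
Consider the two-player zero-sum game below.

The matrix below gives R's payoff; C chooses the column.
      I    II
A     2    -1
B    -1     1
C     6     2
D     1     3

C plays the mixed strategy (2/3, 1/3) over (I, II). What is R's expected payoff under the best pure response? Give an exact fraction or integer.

14/3

A: (2)·(2/3) + (-1)·(1/3) = 1.
B: (-1)·(2/3) + (1)·(1/3) = -1/3.
C: (6)·(2/3) + (2)·(1/3) = 14/3.
D: (1)·(2/3) + (3)·(1/3) = 5/3.
The best pure response is C with expected payoff 14/3.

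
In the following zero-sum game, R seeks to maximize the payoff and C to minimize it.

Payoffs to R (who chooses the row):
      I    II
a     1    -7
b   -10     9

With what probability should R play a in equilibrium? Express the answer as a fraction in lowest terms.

Row minima are -7 and -10, so R's maximin is -7; column maxima are 1 and 9, so C's minimax is 1. These differ, so the equilibrium is in mixed strategies.
Let R play a with probability p. C is indifferent when p − 10(1−p) = −7p + 9(1−p), giving p = 19/27.

19/27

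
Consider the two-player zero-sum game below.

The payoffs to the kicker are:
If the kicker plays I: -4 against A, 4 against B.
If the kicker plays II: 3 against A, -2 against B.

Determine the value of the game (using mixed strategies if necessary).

4/13

Row minima are -4 and -2, so the kicker's maximin is -2; column maxima are 3 and 4, so the goalkeeper's minimax is 3. These differ, so the equilibrium is in mixed strategies.
Let the kicker play I with probability p. The goalkeeper is indifferent when −4p + 3(1−p) = 4p − 2(1−p), giving p = 5/13.
Let the goalkeeper play A with probability q. The kicker is indifferent when −4q + 4(1−q) = 3q − 2(1−q), giving q = 6/13.
The value is -4·(6/13) + (4)·(7/13) = 4/13.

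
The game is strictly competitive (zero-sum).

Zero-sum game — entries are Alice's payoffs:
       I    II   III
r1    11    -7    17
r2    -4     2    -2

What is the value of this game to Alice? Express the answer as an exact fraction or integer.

Column III is strictly dominated by I for Bob (it gives Alice more in every row).
The remaining 2×2 game on (r1, r2) × (I, II) has no saddle point. Let Alice play r1 with probability p; indifference gives 11p − 4(1−p) = −7p + 2(1−p), so p = 1/4.
Similarly Bob's optimal q on I is 3/8, and the value is 11·(3/8) + (-7)·(5/8) = -1/4.

-1/4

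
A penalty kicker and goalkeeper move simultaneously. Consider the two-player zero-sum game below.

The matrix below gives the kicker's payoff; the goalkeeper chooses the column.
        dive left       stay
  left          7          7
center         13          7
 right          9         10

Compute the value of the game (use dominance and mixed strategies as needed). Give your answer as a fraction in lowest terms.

Row left is strictly dominated by row right, so the kicker never plays it.
The remaining 2×2 game on (center, right) × (dive left, stay) has no saddle point. Let the kicker play center with probability p; indifference gives 13p + 9(1−p) = 7p + 10(1−p), so p = 1/7.
Similarly the goalkeeper's optimal q on dive left is 3/7, and the value is 13·(3/7) + (7)·(4/7) = 67/7.

67/7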